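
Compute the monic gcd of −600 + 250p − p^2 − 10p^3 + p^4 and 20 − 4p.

−5 + p

By polynomial division,
  p^4 − 10p^3 − p^2 + 250p − 600 = (−(1/4)p^3 + (5/4)p^2 + (13/2)p − 30)(−4p + 20) + (0)
Last nonzero remainder: −4p + 20. Dividing through by −4 gives the monic gcd p − 5.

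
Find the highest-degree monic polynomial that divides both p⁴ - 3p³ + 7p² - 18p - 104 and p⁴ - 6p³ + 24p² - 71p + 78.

p² - p + 13

Apply the Euclidean algorithm:
  p⁴ - 3p³ + 7p² - 18p - 104 = (p⁴ - 6p³ + 24p² - 71p + 78) + (3p³ - 17p² + 53p - 182)
  p⁴ - 6p³ + 24p² - 71p + 78 = ((1/3)p - 1/9)(3p³ - 17p² + 53p - 182) + ((40/9)p² - (40/9)p + 520/9)
  3p³ - 17p² + 53p - 182 = ((27/40)p - 63/20)((40/9)p² - (40/9)p + 520/9) + (0)
Last nonzero remainder: (40/9)p² - (40/9)p + 520/9. Dividing through by 40/9 gives the monic gcd p² - p + 13.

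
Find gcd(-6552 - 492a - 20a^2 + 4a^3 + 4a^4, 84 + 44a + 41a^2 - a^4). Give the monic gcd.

-42 - a + a^2

By polynomial division,
  4a^4 + 4a^3 - 20a^2 - 492a - 6552 = (-4)(-a^4 + 41a^2 + 44a + 84) + (4a^3 + 144a^2 - 316a - 6216)
  -a^4 + 41a^2 + 44a + 84 = (-(1/4)a + 9)(4a^3 + 144a^2 - 316a - 6216) + (-1334a^2 + 1334a + 56028)
  4a^3 + 144a^2 - 316a - 6216 = (-(2/667)a - 74/667)(-1334a^2 + 1334a + 56028) + (0)
Last nonzero remainder: -1334a^2 + 1334a + 56028. Dividing through by -1334 gives the monic gcd a^2 - a - 42.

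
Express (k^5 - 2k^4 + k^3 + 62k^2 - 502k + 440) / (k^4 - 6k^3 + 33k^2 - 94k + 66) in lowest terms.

Euclidean algorithm in ℚ[k]:
  k^5 - 2k^4 + k^3 + 62k^2 - 502k + 440 = (k + 4)(k^4 - 6k^3 + 33k^2 - 94k + 66) + (-8k^3 + 24k^2 - 192k + 176)
  k^4 - 6k^3 + 33k^2 - 94k + 66 = (-(1/8)k + 3/8)(-8k^3 + 24k^2 - 192k + 176) + (0)
Last nonzero remainder: -8k^3 + 24k^2 - 192k + 176. Dividing through by -8 gives the monic gcd k^3 - 3k^2 + 24k - 22.
Cancel k^3 - 3k^2 + 24k - 22 from numerator and denominator to get the reduced form.

(k^2 + k - 20)/(k - 3)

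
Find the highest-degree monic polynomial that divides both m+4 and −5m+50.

By polynomial division,
  m+4 = (−1/5)(−5m+50) + (14)
  −5m+50 = (−(5/14)m+25/7)(14) + (0)
The last nonzero remainder is the constant 14, so the polynomials are coprime and gcd = 1.

1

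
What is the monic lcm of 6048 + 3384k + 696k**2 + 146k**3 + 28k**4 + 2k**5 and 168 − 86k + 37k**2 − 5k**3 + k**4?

Repeated division with remainder:
  2k**5 + 28k**4 + 146k**3 + 696k**2 + 3384k + 6048 = (2k + 38)(k**4 − 5k**3 + 37k**2 − 86k + 168) + (262k**3 − 538k**2 + 6316k − 336)
  k**4 − 5k**3 + 37k**2 − 86k + 168 = ((1/262)k − 193/17161)(262k**3 − 538k**2 + 6316k − 336) + ((117425/17161)k**2 − (234850/17161)k + 2818200/17161)
  262k**3 − 538k**2 + 6316k − 336 = ((4496182/117425)k − 34322/16775)((117425/17161)k**2 − (234850/17161)k + 2818200/17161) + (0)
Last nonzero remainder: (117425/17161)k**2 − (234850/17161)k + 2818200/17161. Dividing through by 117425/17161 gives the monic gcd k**2 − 2k + 24.
Then lcm(f, g) = f·g / gcd(f, g); expanding and making the result monic gives the answer.

21168 + 2772k + 384k**2 + 1159k**3 + 227k**4 + 38k**5 + 11k**6 + k**7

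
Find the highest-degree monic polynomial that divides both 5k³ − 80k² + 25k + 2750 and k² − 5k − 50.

k² − 5k − 50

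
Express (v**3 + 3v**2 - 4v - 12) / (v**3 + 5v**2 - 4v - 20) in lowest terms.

By polynomial division,
  v**3 + 3v**2 - 4v - 12 = (v**3 + 5v**2 - 4v - 20) + (-2v**2 + 8)
  v**3 + 5v**2 - 4v - 20 = (-(1/2)v - 5/2)(-2v**2 + 8) + (0)
Last nonzero remainder: -2v**2 + 8. Dividing through by -2 gives the monic gcd v**2 - 4.
Cancel v**2 - 4 from numerator and denominator to get the reduced form.

(v + 3)/(v + 5)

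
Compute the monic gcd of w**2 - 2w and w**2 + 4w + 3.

1

Euclidean algorithm in ℚ[w]:
  w**2 - 2w = (w**2 + 4w + 3) + (-6w - 3)
  w**2 + 4w + 3 = (-(1/6)w - 7/12)(-6w - 3) + (5/4)
  -6w - 3 = (-(24/5)w - 12/5)(5/4) + (0)
The last nonzero remainder is the constant 5/4, so the polynomials are coprime and gcd = 1.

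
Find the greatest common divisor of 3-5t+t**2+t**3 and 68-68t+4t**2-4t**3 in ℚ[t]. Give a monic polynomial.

Repeated division with remainder:
  t**3+t**2-5t+3 = (-1/4)(-4t**3+4t**2-68t+68) + (2t**2-22t+20)
  -4t**3+4t**2-68t+68 = (-2t-20)(2t**2-22t+20) + (-468t+468)
  2t**2-22t+20 = (-(1/234)t+5/117)(-468t+468) + (0)
Last nonzero remainder: -468t+468. Dividing through by -468 gives the monic gcd t-1.

-1+t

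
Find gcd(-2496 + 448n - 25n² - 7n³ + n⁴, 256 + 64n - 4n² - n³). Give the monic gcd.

-64 + n²

Apply the Euclidean algorithm:
  n⁴ - 7n³ - 25n² + 448n - 2496 = (-n + 11)(-n³ - 4n² + 64n + 256) + (83n² - 5312)
  -n³ - 4n² + 64n + 256 = (-(1/83)n - 4/83)(83n² - 5312) + (0)
Last nonzero remainder: 83n² - 5312. Dividing through by 83 gives the monic gcd n² - 64.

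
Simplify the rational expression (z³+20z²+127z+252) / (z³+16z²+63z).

By polynomial division,
  z³+20z²+127z+252 = (z³+16z²+63z) + (4z²+64z+252)
  z³+16z²+63z = ((1/4)z)(4z²+64z+252) + (0)
Last nonzero remainder: 4z²+64z+252. Dividing through by 4 gives the monic gcd z²+16z+63.
Cancel z²+16z+63 from numerator and denominator to get the reduced form.

(z+4)/(z)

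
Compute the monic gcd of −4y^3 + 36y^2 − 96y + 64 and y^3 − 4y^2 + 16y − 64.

By polynomial division,
  −4y^3 + 36y^2 − 96y + 64 = (−4)(y^3 − 4y^2 + 16y − 64) + (20y^2 − 32y − 192)
  y^3 − 4y^2 + 16y − 64 = ((1/20)y − 3/25)(20y^2 − 32y − 192) + ((544/25)y − 2176/25)
  20y^2 − 32y − 192 = ((125/136)y + 75/34)((544/25)y − 2176/25) + (0)
Last nonzero remainder: (544/25)y − 2176/25. Dividing through by 544/25 gives the monic gcd y − 4.

y − 4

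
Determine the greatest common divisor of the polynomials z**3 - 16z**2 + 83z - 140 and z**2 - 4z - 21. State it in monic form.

z - 7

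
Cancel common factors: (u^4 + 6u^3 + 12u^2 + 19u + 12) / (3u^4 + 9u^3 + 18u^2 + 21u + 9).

Repeated division with remainder:
  u^4 + 6u^3 + 12u^2 + 19u + 12 = (1/3)(3u^4 + 9u^3 + 18u^2 + 21u + 9) + (3u^3 + 6u^2 + 12u + 9)
  3u^4 + 9u^3 + 18u^2 + 21u + 9 = (u + 1)(3u^3 + 6u^2 + 12u + 9) + (0)
Last nonzero remainder: 3u^3 + 6u^2 + 12u + 9. Dividing through by 3 gives the monic gcd u^3 + 2u^2 + 4u + 3.
Cancel u^3 + 2u^2 + 4u + 3 from numerator and denominator to get the reduced form.

(u + 4)/(3u + 3)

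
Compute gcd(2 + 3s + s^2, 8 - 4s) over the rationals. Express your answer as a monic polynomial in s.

Repeated division with remainder:
  s^2 + 3s + 2 = (-(1/4)s - 5/4)(-4s + 8) + (12)
  -4s + 8 = (-(1/3)s + 2/3)(12) + (0)
The last nonzero remainder is the constant 12, so the polynomials are coprime and gcd = 1.

1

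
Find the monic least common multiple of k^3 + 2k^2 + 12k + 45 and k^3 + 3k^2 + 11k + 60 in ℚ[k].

k^4 + 6k^3 + 20k^2 + 93k + 180

Euclidean algorithm in ℚ[k]:
  k^3 + 2k^2 + 12k + 45 = (k^3 + 3k^2 + 11k + 60) + (-k^2 + k - 15)
  k^3 + 3k^2 + 11k + 60 = (-k - 4)(-k^2 + k - 15) + (0)
Last nonzero remainder: -k^2 + k - 15. Dividing through by -1 gives the monic gcd k^2 - k + 15.
Then lcm(f, g) = f·g / gcd(f, g); expanding and making the result monic gives the answer.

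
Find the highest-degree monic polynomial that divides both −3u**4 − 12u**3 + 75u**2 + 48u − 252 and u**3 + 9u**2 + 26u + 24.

u + 2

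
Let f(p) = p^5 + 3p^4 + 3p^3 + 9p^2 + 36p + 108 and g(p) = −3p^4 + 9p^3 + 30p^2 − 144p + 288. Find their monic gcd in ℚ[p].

p^2 − 3p + 6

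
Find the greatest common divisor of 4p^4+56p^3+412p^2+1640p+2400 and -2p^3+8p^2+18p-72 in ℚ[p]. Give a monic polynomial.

p+3

Apply the Euclidean algorithm:
  4p^4+56p^3+412p^2+1640p+2400 = (-2p-36)(-2p^3+8p^2+18p-72) + (736p^2+2144p-192)
  -2p^3+8p^2+18p-72 = (-(1/368)p+159/8464)(736p^2+2144p-192) + (-(12060/529)p-36180/529)
  736p^2+2144p-192 = (-(97336/3015)p+8464/3015)(-(12060/529)p-36180/529) + (0)
Last nonzero remainder: -(12060/529)p-36180/529. Dividing through by -12060/529 gives the monic gcd p+3.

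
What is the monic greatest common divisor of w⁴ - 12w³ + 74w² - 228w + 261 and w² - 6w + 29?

w² - 6w + 29

Apply the Euclidean algorithm:
  w⁴ - 12w³ + 74w² - 228w + 261 = (w² - 6w + 9)(w² - 6w + 29) + (0)
The last nonzero remainder w² - 6w + 29 is already monic.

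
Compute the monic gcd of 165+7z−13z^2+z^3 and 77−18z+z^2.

−11+z

By polynomial division,
  z^3−13z^2+7z+165 = (z+5)(z^2−18z+77) + (20z−220)
  z^2−18z+77 = ((1/20)z−7/20)(20z−220) + (0)
Last nonzero remainder: 20z−220. Dividing through by 20 gives the monic gcd z−11.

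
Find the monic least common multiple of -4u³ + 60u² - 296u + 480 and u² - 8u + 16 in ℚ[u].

u⁴ - 19u³ + 134u² - 416u + 480

Repeated division with remainder:
  -4u³ + 60u² - 296u + 480 = (-4u + 28)(u² - 8u + 16) + (-8u + 32)
  u² - 8u + 16 = (-(1/8)u + 1/2)(-8u + 32) + (0)
Last nonzero remainder: -8u + 32. Dividing through by -8 gives the monic gcd u - 4.
Then lcm(f, g) = f·g / gcd(f, g); expanding and making the result monic gives the answer.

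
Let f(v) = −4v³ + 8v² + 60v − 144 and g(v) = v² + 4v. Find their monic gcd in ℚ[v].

v + 4

By polynomial division,
  −4v³ + 8v² + 60v − 144 = (−4v + 24)(v² + 4v) + (−36v − 144)
  v² + 4v = (−(1/36)v)(−36v − 144) + (0)
Last nonzero remainder: −36v − 144. Dividing through by −36 gives the monic gcd v + 4.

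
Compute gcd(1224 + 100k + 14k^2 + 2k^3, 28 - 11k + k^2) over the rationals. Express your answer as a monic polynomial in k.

By polynomial division,
  2k^3 + 14k^2 + 100k + 1224 = (2k + 36)(k^2 - 11k + 28) + (440k + 216)
  k^2 - 11k + 28 = ((1/440)k - 79/3025)(440k + 216) + (101764/3025)
  440k + 216 = ((332750/25441)k + 163350/25441)(101764/3025) + (0)
The last nonzero remainder is the constant 101764/3025, so the polynomials are coprime and gcd = 1.

1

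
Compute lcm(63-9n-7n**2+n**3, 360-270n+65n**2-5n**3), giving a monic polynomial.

1512-846n-15n**2+85n**3-17n**4+n**5

Euclidean algorithm in ℚ[n]:
  n**3-7n**2-9n+63 = (-1/5)(-5n**3+65n**2-270n+360) + (6n**2-63n+135)
  -5n**3+65n**2-270n+360 = (-(5/6)n+25/12)(6n**2-63n+135) + (-(105/4)n+315/4)
  6n**2-63n+135 = (-(8/35)n+12/7)(-(105/4)n+315/4) + (0)
Last nonzero remainder: -(105/4)n+315/4. Dividing through by -105/4 gives the monic gcd n-3.
Then lcm(f, g) = f·g / gcd(f, g); expanding and making the result monic gives the answer.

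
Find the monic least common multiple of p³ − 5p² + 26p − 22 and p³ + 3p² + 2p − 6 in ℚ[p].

p⁵ − p⁴ + 12p³ + 52p² + 68p − 132

Apply the Euclidean algorithm:
  p³ − 5p² + 26p − 22 = (p³ + 3p² + 2p − 6) + (−8p² + 24p − 16)
  p³ + 3p² + 2p − 6 = (−(1/8)p − 3/4)(−8p² + 24p − 16) + (18p − 18)
  −8p² + 24p − 16 = (−(4/9)p + 8/9)(18p − 18) + (0)
Last nonzero remainder: 18p − 18. Dividing through by 18 gives the monic gcd p − 1.
Then lcm(f, g) = f·g / gcd(f, g); expanding and making the result monic gives the answer.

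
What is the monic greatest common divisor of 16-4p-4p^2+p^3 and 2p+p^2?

2+p

Apply the Euclidean algorithm:
  p^3-4p^2-4p+16 = (p-6)(p^2+2p) + (8p+16)
  p^2+2p = ((1/8)p)(8p+16) + (0)
Last nonzero remainder: 8p+16. Dividing through by 8 gives the monic gcd p+2.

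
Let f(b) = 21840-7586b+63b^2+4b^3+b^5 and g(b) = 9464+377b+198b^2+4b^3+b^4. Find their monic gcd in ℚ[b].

Apply the Euclidean algorithm:
  b^5+4b^3+63b^2-7586b+21840 = (b-4)(b^4+4b^3+198b^2+377b+9464) + (-178b^3+478b^2-15542b+59696)
  b^4+4b^3+198b^2+377b+9464 = (-(1/178)b-595/15842)(-178b^3+478b^2-15542b+59696) + ((1018944/7921)b^2+(1018944/7921)b+92723904/7921)
  -178b^3+478b^2-15542b+59696 = (-(704969/509472)b+324761/63684)((1018944/7921)b^2+(1018944/7921)b+92723904/7921) + (0)
Last nonzero remainder: (1018944/7921)b^2+(1018944/7921)b+92723904/7921. Dividing through by 1018944/7921 gives the monic gcd b^2+b+91.

91+b+b^2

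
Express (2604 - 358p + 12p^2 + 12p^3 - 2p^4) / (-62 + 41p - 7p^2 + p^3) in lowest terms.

(84 + 2p - 2p^2)/(-2 + p)

By polynomial division,
  -2p^4 + 12p^3 + 12p^2 - 358p + 2604 = (-2p - 2)(p^3 - 7p^2 + 41p - 62) + (80p^2 - 400p + 2480)
  p^3 - 7p^2 + 41p - 62 = ((1/80)p - 1/40)(80p^2 - 400p + 2480) + (0)
Last nonzero remainder: 80p^2 - 400p + 2480. Dividing through by 80 gives the monic gcd p^2 - 5p + 31.
Cancel p^2 - 5p + 31 from numerator and denominator to get the reduced form.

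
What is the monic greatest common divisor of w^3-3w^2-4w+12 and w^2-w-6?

w^2-w-6

Repeated division with remainder:
  w^3-3w^2-4w+12 = (w-2)(w^2-w-6) + (0)
The last nonzero remainder w^2-w-6 is already monic.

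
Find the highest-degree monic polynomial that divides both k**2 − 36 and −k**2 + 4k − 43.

Euclidean algorithm in ℚ[k]:
  k**2 − 36 = (−1)(−k**2 + 4k − 43) + (4k − 79)
  −k**2 + 4k − 43 = (−(1/4)k − 63/16)(4k − 79) + (−5665/16)
  4k − 79 = (−(64/5665)k + 1264/5665)(−5665/16) + (0)
The last nonzero remainder is the constant −5665/16, so the polynomials are coprime and gcd = 1.

1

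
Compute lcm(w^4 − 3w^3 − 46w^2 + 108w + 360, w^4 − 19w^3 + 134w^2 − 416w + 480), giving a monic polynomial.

w^6 − 11w^5 − 6w^4 + 428w^3 − 1240w^2 − 1152w + 5760

By polynomial division,
  w^4 − 3w^3 − 46w^2 + 108w + 360 = (w^4 − 19w^3 + 134w^2 − 416w + 480) + (16w^3 − 180w^2 + 524w − 120)
  w^4 − 19w^3 + 134w^2 − 416w + 480 = ((1/16)w − 31/64)(16w^3 − 180w^2 + 524w − 120) + ((225/16)w^2 − (2475/16)w + 3375/8)
  16w^3 − 180w^2 + 524w − 120 = ((256/225)w − 64/225)((225/16)w^2 − (2475/16)w + 3375/8) + (0)
Last nonzero remainder: (225/16)w^2 − (2475/16)w + 3375/8. Dividing through by 225/16 gives the monic gcd w^2 − 11w + 30.
Then lcm(f, g) = f·g / gcd(f, g); expanding and making the result monic gives the answer.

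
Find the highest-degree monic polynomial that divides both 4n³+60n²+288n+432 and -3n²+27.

Repeated division with remainder:
  4n³+60n²+288n+432 = (-(4/3)n-20)(-3n²+27) + (324n+972)
  -3n²+27 = (-(1/108)n+1/36)(324n+972) + (0)
Last nonzero remainder: 324n+972. Dividing through by 324 gives the monic gcd n+3.

n+3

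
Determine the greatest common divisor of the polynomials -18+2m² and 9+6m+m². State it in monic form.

Euclidean algorithm in ℚ[m]:
  2m²-18 = (2)(m²+6m+9) + (-12m-36)
  m²+6m+9 = (-(1/12)m-1/4)(-12m-36) + (0)
Last nonzero remainder: -12m-36. Dividing through by -12 gives the monic gcd m+3.

3+m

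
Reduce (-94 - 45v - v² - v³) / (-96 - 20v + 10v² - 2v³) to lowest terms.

(47 - v + v²)/(48 - 14v + 2v²)

By polynomial division,
  -v³ - v² - 45v - 94 = (1/2)(-2v³ + 10v² - 20v - 96) + (-6v² - 35v - 46)
  -2v³ + 10v² - 20v - 96 = ((1/3)v - 65/18)(-6v² - 35v - 46) + (-(2359/18)v - 2359/9)
  -6v² - 35v - 46 = ((108/2359)v + 414/2359)(-(2359/18)v - 2359/9) + (0)
Last nonzero remainder: -(2359/18)v - 2359/9. Dividing through by -2359/18 gives the monic gcd v + 2.
Cancel v + 2 from numerator and denominator to get the reduced form.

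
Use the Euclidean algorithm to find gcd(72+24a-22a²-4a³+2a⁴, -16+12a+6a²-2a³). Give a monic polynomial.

2+a

By polynomial division,
  2a⁴-4a³-22a²+24a+72 = (-a-1)(-2a³+6a²+12a-16) + (-4a²+20a+56)
  -2a³+6a²+12a-16 = ((1/2)a+1)(-4a²+20a+56) + (-36a-72)
  -4a²+20a+56 = ((1/9)a-7/9)(-36a-72) + (0)
Last nonzero remainder: -36a-72. Dividing through by -36 gives the monic gcd a+2.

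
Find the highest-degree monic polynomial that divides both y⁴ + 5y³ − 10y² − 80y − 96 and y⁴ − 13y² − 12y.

Apply the Euclidean algorithm:
  y⁴ + 5y³ − 10y² − 80y − 96 = (y⁴ − 13y² − 12y) + (5y³ + 3y² − 68y − 96)
  y⁴ − 13y² − 12y = ((1/5)y − 3/25)(5y³ + 3y² − 68y − 96) + ((24/25)y² − (24/25)y − 288/25)
  5y³ + 3y² − 68y − 96 = ((125/24)y + 25/3)((24/25)y² − (24/25)y − 288/25) + (0)
Last nonzero remainder: (24/25)y² − (24/25)y − 288/25. Dividing through by 24/25 gives the monic gcd y² − y − 12.

y² − y − 12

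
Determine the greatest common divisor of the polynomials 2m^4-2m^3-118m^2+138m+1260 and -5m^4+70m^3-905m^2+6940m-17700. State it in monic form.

m^2-11m+30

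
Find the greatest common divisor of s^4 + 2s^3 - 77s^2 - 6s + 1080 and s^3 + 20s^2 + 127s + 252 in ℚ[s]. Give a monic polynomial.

By polynomial division,
  s^4 + 2s^3 - 77s^2 - 6s + 1080 = (s - 18)(s^3 + 20s^2 + 127s + 252) + (156s^2 + 2028s + 5616)
  s^3 + 20s^2 + 127s + 252 = ((1/156)s + 7/156)(156s^2 + 2028s + 5616) + (0)
Last nonzero remainder: 156s^2 + 2028s + 5616. Dividing through by 156 gives the monic gcd s^2 + 13s + 36.

s^2 + 13s + 36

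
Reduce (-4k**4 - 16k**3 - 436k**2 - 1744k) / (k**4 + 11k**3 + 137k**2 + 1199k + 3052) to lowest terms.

Euclidean algorithm in ℚ[k]:
  -4k**4 - 16k**3 - 436k**2 - 1744k = (-4)(k**4 + 11k**3 + 137k**2 + 1199k + 3052) + (28k**3 + 112k**2 + 3052k + 12208)
  k**4 + 11k**3 + 137k**2 + 1199k + 3052 = ((1/28)k + 1/4)(28k**3 + 112k**2 + 3052k + 12208) + (0)
Last nonzero remainder: 28k**3 + 112k**2 + 3052k + 12208. Dividing through by 28 gives the monic gcd k**3 + 4k**2 + 109k + 436.
Cancel k**3 + 4k**2 + 109k + 436 from numerator and denominator to get the reduced form.

(-4k)/(k + 7)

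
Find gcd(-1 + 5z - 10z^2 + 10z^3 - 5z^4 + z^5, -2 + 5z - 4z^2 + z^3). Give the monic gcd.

1 - 2z + z^2

Apply the Euclidean algorithm:
  z^5 - 5z^4 + 10z^3 - 10z^2 + 5z - 1 = (z^2 - z + 1)(z^3 - 4z^2 + 5z - 2) + (z^2 - 2z + 1)
  z^3 - 4z^2 + 5z - 2 = (z - 2)(z^2 - 2z + 1) + (0)
The last nonzero remainder z^2 - 2z + 1 is already monic.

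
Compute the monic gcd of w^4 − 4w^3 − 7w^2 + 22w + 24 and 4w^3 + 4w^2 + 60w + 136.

w + 2

Apply the Euclidean algorithm:
  w^4 − 4w^3 − 7w^2 + 22w + 24 = ((1/4)w − 5/4)(4w^3 + 4w^2 + 60w + 136) + (−17w^2 + 63w + 194)
  4w^3 + 4w^2 + 60w + 136 = (−(4/17)w − 320/289)(−17w^2 + 63w + 194) + ((50692/289)w + 101384/289)
  −17w^2 + 63w + 194 = (−(4913/50692)w + 28033/50692)((50692/289)w + 101384/289) + (0)
Last nonzero remainder: (50692/289)w + 101384/289. Dividing through by 50692/289 gives the monic gcd w + 2.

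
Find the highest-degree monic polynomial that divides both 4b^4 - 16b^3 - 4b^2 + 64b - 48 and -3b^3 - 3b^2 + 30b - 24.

b^2 - 3b + 2

Repeated division with remainder:
  4b^4 - 16b^3 - 4b^2 + 64b - 48 = (-(4/3)b + 20/3)(-3b^3 - 3b^2 + 30b - 24) + (56b^2 - 168b + 112)
  -3b^3 - 3b^2 + 30b - 24 = (-(3/56)b - 3/14)(56b^2 - 168b + 112) + (0)
Last nonzero remainder: 56b^2 - 168b + 112. Dividing through by 56 gives the monic gcd b^2 - 3b + 2.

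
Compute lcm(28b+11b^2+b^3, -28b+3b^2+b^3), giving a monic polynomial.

Repeated division with remainder:
  b^3+11b^2+28b = (b^3+3b^2-28b) + (8b^2+56b)
  b^3+3b^2-28b = ((1/8)b-1/2)(8b^2+56b) + (0)
Last nonzero remainder: 8b^2+56b. Dividing through by 8 gives the monic gcd b^2+7b.
Then lcm(f, g) = f·g / gcd(f, g); expanding and making the result monic gives the answer.

-112b-16b^2+7b^3+b^4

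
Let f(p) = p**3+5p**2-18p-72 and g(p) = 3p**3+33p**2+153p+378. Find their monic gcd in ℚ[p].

By polynomial division,
  p**3+5p**2-18p-72 = (1/3)(3p**3+33p**2+153p+378) + (-6p**2-69p-198)
  3p**3+33p**2+153p+378 = (-(1/2)p+1/4)(-6p**2-69p-198) + ((285/4)p+855/2)
  -6p**2-69p-198 = (-(8/95)p-44/95)((285/4)p+855/2) + (0)
Last nonzero remainder: (285/4)p+855/2. Dividing through by 285/4 gives the monic gcd p+6.

p+6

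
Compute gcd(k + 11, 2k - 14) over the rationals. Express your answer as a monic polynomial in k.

1

Apply the Euclidean algorithm:
  k + 11 = (1/2)(2k - 14) + (18)
  2k - 14 = ((1/9)k - 7/9)(18) + (0)
The last nonzero remainder is the constant 18, so the polynomials are coprime and gcd = 1.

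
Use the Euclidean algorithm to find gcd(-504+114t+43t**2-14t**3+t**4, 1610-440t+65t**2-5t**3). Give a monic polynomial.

-7+t

Apply the Euclidean algorithm:
  t**4-14t**3+43t**2+114t-504 = (-(1/5)t+1/5)(-5t**3+65t**2-440t+1610) + (-58t**2+524t-826)
  -5t**3+65t**2-440t+1610 = ((5/58)t-575/1682)(-58t**2+524t-826) + (-(159505/841)t+1116535/841)
  -58t**2+524t-826 = ((48778/159505)t-99238/159505)(-(159505/841)t+1116535/841) + (0)
Last nonzero remainder: -(159505/841)t+1116535/841. Dividing through by -159505/841 gives the monic gcd t-7.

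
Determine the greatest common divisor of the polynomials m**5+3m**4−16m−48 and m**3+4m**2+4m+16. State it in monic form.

m**2+4

Apply the Euclidean algorithm:
  m**5+3m**4−16m−48 = (m**2−m)(m**3+4m**2+4m+16) + (−12m**2−48)
  m**3+4m**2+4m+16 = (−(1/12)m−1/3)(−12m**2−48) + (0)
Last nonzero remainder: −12m**2−48. Dividing through by −12 gives the monic gcd m**2+4.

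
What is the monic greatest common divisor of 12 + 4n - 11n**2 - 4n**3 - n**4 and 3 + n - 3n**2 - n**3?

-1 + n**2

Repeated division with remainder:
  -n**4 - 4n**3 - 11n**2 + 4n + 12 = (n + 1)(-n**3 - 3n**2 + n + 3) + (-9n**2 + 9)
  -n**3 - 3n**2 + n + 3 = ((1/9)n + 1/3)(-9n**2 + 9) + (0)
Last nonzero remainder: -9n**2 + 9. Dividing through by -9 gives the monic gcd n**2 - 1.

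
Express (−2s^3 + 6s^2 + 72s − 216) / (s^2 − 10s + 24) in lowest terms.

Apply the Euclidean algorithm:
  −2s^3 + 6s^2 + 72s − 216 = (−2s − 14)(s^2 − 10s + 24) + (−20s + 120)
  s^2 − 10s + 24 = (−(1/20)s + 1/5)(−20s + 120) + (0)
Last nonzero remainder: −20s + 120. Dividing through by −20 gives the monic gcd s − 6.
Cancel s − 6 from numerator and denominator to get the reduced form.

(−2s^2 − 6s + 36)/(s − 4)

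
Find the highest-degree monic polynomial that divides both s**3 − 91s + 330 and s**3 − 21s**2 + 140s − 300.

Repeated division with remainder:
  s**3 − 91s + 330 = (s**3 − 21s**2 + 140s − 300) + (21s**2 − 231s + 630)
  s**3 − 21s**2 + 140s − 300 = ((1/21)s − 10/21)(21s**2 − 231s + 630) + (0)
Last nonzero remainder: 21s**2 − 231s + 630. Dividing through by 21 gives the monic gcd s**2 − 11s + 30.

s**2 − 11s + 30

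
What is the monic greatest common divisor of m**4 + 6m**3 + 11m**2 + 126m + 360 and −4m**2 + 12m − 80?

m**2 − 3m + 20

Repeated division with remainder:
  m**4 + 6m**3 + 11m**2 + 126m + 360 = (−(1/4)m**2 − (9/4)m − 9/2)(−4m**2 + 12m − 80) + (0)
Last nonzero remainder: −4m**2 + 12m − 80. Dividing through by −4 gives the monic gcd m**2 − 3m + 20.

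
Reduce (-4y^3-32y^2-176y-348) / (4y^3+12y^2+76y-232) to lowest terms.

(-y-3)/(y-2)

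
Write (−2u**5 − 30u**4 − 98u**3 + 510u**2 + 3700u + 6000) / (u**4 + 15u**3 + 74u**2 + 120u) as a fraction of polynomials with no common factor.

(−2u**2 + 50)/(u)

Apply the Euclidean algorithm:
  −2u**5 − 30u**4 − 98u**3 + 510u**2 + 3700u + 6000 = (−2u)(u**4 + 15u**3 + 74u**2 + 120u) + (50u**3 + 750u**2 + 3700u + 6000)
  u**4 + 15u**3 + 74u**2 + 120u = ((1/50)u)(50u**3 + 750u**2 + 3700u + 6000) + (0)
Last nonzero remainder: 50u**3 + 750u**2 + 3700u + 6000. Dividing through by 50 gives the monic gcd u**3 + 15u**2 + 74u + 120.
Cancel u**3 + 15u**2 + 74u + 120 from numerator and denominator to get the reduced form.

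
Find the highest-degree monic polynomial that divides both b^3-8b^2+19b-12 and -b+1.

b-1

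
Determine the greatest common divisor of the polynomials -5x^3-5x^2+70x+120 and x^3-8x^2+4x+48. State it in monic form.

By polynomial division,
  -5x^3-5x^2+70x+120 = (-5)(x^3-8x^2+4x+48) + (-45x^2+90x+360)
  x^3-8x^2+4x+48 = (-(1/45)x+2/15)(-45x^2+90x+360) + (0)
Last nonzero remainder: -45x^2+90x+360. Dividing through by -45 gives the monic gcd x^2-2x-8.

x^2-2x-8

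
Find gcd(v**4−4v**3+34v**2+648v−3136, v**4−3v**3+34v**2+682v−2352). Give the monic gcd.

v**3+34v+784

By polynomial division,
  v**4−4v**3+34v**2+648v−3136 = (v**4−3v**3+34v**2+682v−2352) + (−v**3−34v−784)
  v**4−3v**3+34v**2+682v−2352 = (−v+3)(−v**3−34v−784) + (0)
Last nonzero remainder: −v**3−34v−784. Dividing through by −1 gives the monic gcd v**3+34v+784.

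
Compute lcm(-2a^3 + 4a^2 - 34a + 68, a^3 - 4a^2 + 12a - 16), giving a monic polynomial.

Apply the Euclidean algorithm:
  -2a^3 + 4a^2 - 34a + 68 = (-2)(a^3 - 4a^2 + 12a - 16) + (-4a^2 - 10a + 36)
  a^3 - 4a^2 + 12a - 16 = (-(1/4)a + 13/8)(-4a^2 - 10a + 36) + ((149/4)a - 149/2)
  -4a^2 - 10a + 36 = (-(16/149)a - 72/149)((149/4)a - 149/2) + (0)
Last nonzero remainder: (149/4)a - 149/2. Dividing through by 149/4 gives the monic gcd a - 2.
Then lcm(f, g) = f·g / gcd(f, g); expanding and making the result monic gives the answer.

a^5 - 4a^4 + 29a^3 - 84a^2 + 204a - 272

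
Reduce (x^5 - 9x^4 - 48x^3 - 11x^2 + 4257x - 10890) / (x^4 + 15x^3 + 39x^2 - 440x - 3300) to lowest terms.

(x^2 - 14x + 33)/(x + 10)

Euclidean algorithm in ℚ[x]:
  x^5 - 9x^4 - 48x^3 - 11x^2 + 4257x - 10890 = (x - 24)(x^4 + 15x^3 + 39x^2 - 440x - 3300) + (273x^3 + 1365x^2 - 3003x - 90090)
  x^4 + 15x^3 + 39x^2 - 440x - 3300 = ((1/273)x + 10/273)(273x^3 + 1365x^2 - 3003x - 90090) + (0)
Last nonzero remainder: 273x^3 + 1365x^2 - 3003x - 90090. Dividing through by 273 gives the monic gcd x^3 + 5x^2 - 11x - 330.
Cancel x^3 + 5x^2 - 11x - 330 from numerator and denominator to get the reduced form.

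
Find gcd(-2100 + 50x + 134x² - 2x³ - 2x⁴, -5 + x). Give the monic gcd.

-5 + x

By polynomial division,
  -2x⁴ - 2x³ + 134x² + 50x - 2100 = (-2x³ - 12x² + 74x + 420)(x - 5) + (0)
The last nonzero remainder x - 5 is already monic.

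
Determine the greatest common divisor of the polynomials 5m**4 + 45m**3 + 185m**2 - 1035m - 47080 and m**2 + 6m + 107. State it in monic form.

m**2 + 6m + 107

Repeated division with remainder:
  5m**4 + 45m**3 + 185m**2 - 1035m - 47080 = (5m**2 + 15m - 440)(m**2 + 6m + 107) + (0)
The last nonzero remainder m**2 + 6m + 107 is already monic.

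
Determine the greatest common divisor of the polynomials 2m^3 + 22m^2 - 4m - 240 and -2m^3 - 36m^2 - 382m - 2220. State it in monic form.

Repeated division with remainder:
  2m^3 + 22m^2 - 4m - 240 = (-1)(-2m^3 - 36m^2 - 382m - 2220) + (-14m^2 - 386m - 2460)
  -2m^3 - 36m^2 - 382m - 2220 = ((1/7)m - 67/49)(-14m^2 - 386m - 2460) + (-(27360/49)m - 273600/49)
  -14m^2 - 386m - 2460 = ((343/13680)m + 2009/4560)(-(27360/49)m - 273600/49) + (0)
Last nonzero remainder: -(27360/49)m - 273600/49. Dividing through by -27360/49 gives the monic gcd m + 10.

m + 10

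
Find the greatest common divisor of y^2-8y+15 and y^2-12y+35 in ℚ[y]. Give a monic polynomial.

y-5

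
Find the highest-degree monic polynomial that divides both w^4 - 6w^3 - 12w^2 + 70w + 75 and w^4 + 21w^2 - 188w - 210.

Apply the Euclidean algorithm:
  w^4 - 6w^3 - 12w^2 + 70w + 75 = (w^4 + 21w^2 - 188w - 210) + (-6w^3 - 33w^2 + 258w + 285)
  w^4 + 21w^2 - 188w - 210 = (-(1/6)w + 11/12)(-6w^3 - 33w^2 + 258w + 285) + ((377/4)w^2 - 377w - 1885/4)
  -6w^3 - 33w^2 + 258w + 285 = (-(24/377)w - 228/377)((377/4)w^2 - 377w - 1885/4) + (0)
Last nonzero remainder: (377/4)w^2 - 377w - 1885/4. Dividing through by 377/4 gives the monic gcd w^2 - 4w - 5.

w^2 - 4w - 5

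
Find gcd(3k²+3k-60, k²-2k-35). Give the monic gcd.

k+5

Apply the Euclidean algorithm:
  3k²+3k-60 = (3)(k²-2k-35) + (9k+45)
  k²-2k-35 = ((1/9)k-7/9)(9k+45) + (0)
Last nonzero remainder: 9k+45. Dividing through by 9 gives the monic gcd k+5.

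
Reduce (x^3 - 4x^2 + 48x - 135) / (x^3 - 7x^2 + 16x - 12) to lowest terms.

Euclidean algorithm in ℚ[x]:
  x^3 - 4x^2 + 48x - 135 = (x^3 - 7x^2 + 16x - 12) + (3x^2 + 32x - 123)
  x^3 - 7x^2 + 16x - 12 = ((1/3)x - 53/9)(3x^2 + 32x - 123) + ((2209/9)x - 2209/3)
  3x^2 + 32x - 123 = ((27/2209)x + 369/2209)((2209/9)x - 2209/3) + (0)
Last nonzero remainder: (2209/9)x - 2209/3. Dividing through by 2209/9 gives the monic gcd x - 3.
Cancel x - 3 from numerator and denominator to get the reduced form.

(x^2 - x + 45)/(x^2 - 4x + 4)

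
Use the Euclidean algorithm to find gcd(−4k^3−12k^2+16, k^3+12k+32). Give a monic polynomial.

k+2

Repeated division with remainder:
  −4k^3−12k^2+16 = (−4)(k^3+12k+32) + (−12k^2+48k+144)
  k^3+12k+32 = (−(1/12)k−1/3)(−12k^2+48k+144) + (40k+80)
  −12k^2+48k+144 = (−(3/10)k+9/5)(40k+80) + (0)
Last nonzero remainder: 40k+80. Dividing through by 40 gives the monic gcd k+2.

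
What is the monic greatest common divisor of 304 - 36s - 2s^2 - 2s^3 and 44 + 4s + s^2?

Euclidean algorithm in ℚ[s]:
  -2s^3 - 2s^2 - 36s + 304 = (-2s + 6)(s^2 + 4s + 44) + (28s + 40)
  s^2 + 4s + 44 = ((1/28)s + 9/98)(28s + 40) + (1976/49)
  28s + 40 = ((343/494)s + 245/247)(1976/49) + (0)
The last nonzero remainder is the constant 1976/49, so the polynomials are coprime and gcd = 1.

1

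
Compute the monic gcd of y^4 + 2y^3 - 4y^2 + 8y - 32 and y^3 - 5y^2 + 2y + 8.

y - 2

By polynomial division,
  y^4 + 2y^3 - 4y^2 + 8y - 32 = (y + 7)(y^3 - 5y^2 + 2y + 8) + (29y^2 - 14y - 88)
  y^3 - 5y^2 + 2y + 8 = ((1/29)y - 131/841)(29y^2 - 14y - 88) + ((2400/841)y - 4800/841)
  29y^2 - 14y - 88 = ((24389/2400)y + 9251/600)((2400/841)y - 4800/841) + (0)
Last nonzero remainder: (2400/841)y - 4800/841. Dividing through by 2400/841 gives the monic gcd y - 2.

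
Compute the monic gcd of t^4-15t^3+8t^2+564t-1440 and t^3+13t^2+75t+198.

t+6

By polynomial division,
  t^4-15t^3+8t^2+564t-1440 = (t-28)(t^3+13t^2+75t+198) + (297t^2+2466t+4104)
  t^3+13t^2+75t+198 = ((1/297)t+155/9801)(297t^2+2466t+4104) + ((24157/1089)t+48314/363)
  297t^2+2466t+4104 = ((323433/24157)t+744876/24157)((24157/1089)t+48314/363) + (0)
Last nonzero remainder: (24157/1089)t+48314/363. Dividing through by 24157/1089 gives the monic gcd t+6.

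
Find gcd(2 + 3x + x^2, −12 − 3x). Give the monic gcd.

Repeated division with remainder:
  x^2 + 3x + 2 = (−(1/3)x + 1/3)(−3x − 12) + (6)
  −3x − 12 = (−(1/2)x − 2)(6) + (0)
The last nonzero remainder is the constant 6, so the polynomials are coprime and gcd = 1.

1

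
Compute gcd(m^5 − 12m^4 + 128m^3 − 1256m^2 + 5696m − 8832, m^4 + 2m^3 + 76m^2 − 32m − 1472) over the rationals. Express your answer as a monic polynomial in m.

m^3 − 2m^2 + 84m − 368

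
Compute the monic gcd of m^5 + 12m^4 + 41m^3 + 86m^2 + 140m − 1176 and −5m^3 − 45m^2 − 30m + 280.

m^2 + 5m − 14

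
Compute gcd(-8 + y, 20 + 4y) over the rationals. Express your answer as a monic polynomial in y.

Apply the Euclidean algorithm:
  y - 8 = (1/4)(4y + 20) + (-13)
  4y + 20 = (-(4/13)y - 20/13)(-13) + (0)
The last nonzero remainder is the constant -13, so the polynomials are coprime and gcd = 1.

1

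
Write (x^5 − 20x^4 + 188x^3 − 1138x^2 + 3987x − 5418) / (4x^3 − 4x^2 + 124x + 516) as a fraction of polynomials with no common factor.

(x^3 − 16x^2 + 81x − 126)/(4x + 12)

By polynomial division,
  x^5 − 20x^4 + 188x^3 − 1138x^2 + 3987x − 5418 = ((1/4)x^2 − (19/4)x + 69/2)(4x^3 − 4x^2 + 124x + 516) + (−540x^2 + 2160x − 23220)
  4x^3 − 4x^2 + 124x + 516 = (−(1/135)x − 1/45)(−540x^2 + 2160x − 23220) + (0)
Last nonzero remainder: −540x^2 + 2160x − 23220. Dividing through by −540 gives the monic gcd x^2 − 4x + 43.
Cancel x^2 − 4x + 43 from numerator and denominator to get the reduced form.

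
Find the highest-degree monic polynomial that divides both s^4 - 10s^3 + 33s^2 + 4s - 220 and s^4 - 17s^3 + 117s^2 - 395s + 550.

s^3 - 12s^2 + 57s - 110

Repeated division with remainder:
  s^4 - 10s^3 + 33s^2 + 4s - 220 = (s^4 - 17s^3 + 117s^2 - 395s + 550) + (7s^3 - 84s^2 + 399s - 770)
  s^4 - 17s^3 + 117s^2 - 395s + 550 = ((1/7)s - 5/7)(7s^3 - 84s^2 + 399s - 770) + (0)
Last nonzero remainder: 7s^3 - 84s^2 + 399s - 770. Dividing through by 7 gives the monic gcd s^3 - 12s^2 + 57s - 110.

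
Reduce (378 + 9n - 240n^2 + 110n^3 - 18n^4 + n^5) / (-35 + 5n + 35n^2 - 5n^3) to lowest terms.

Repeated division with remainder:
  n^5 - 18n^4 + 110n^3 - 240n^2 + 9n + 378 = (-(1/5)n^2 + (11/5)n - 34/5)(-5n^3 + 35n^2 + 5n - 35) + (-20n^2 + 120n + 140)
  -5n^3 + 35n^2 + 5n - 35 = ((1/4)n - 1/4)(-20n^2 + 120n + 140) + (0)
Last nonzero remainder: -20n^2 + 120n + 140. Dividing through by -20 gives the monic gcd n^2 - 6n - 7.
Cancel n^2 - 6n - 7 from numerator and denominator to get the reduced form.

(54 - 45n + 12n^2 - n^3)/(-5 + 5n)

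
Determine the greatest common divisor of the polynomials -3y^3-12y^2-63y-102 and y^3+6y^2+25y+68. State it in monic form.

By polynomial division,
  -3y^3-12y^2-63y-102 = (-3)(y^3+6y^2+25y+68) + (6y^2+12y+102)
  y^3+6y^2+25y+68 = ((1/6)y+2/3)(6y^2+12y+102) + (0)
Last nonzero remainder: 6y^2+12y+102. Dividing through by 6 gives the monic gcd y^2+2y+17.

y^2+2y+17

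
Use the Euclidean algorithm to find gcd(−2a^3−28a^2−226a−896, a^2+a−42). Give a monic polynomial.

Euclidean algorithm in ℚ[a]:
  −2a^3−28a^2−226a−896 = (−2a−26)(a^2+a−42) + (−284a−1988)
  a^2+a−42 = (−(1/284)a+3/142)(−284a−1988) + (0)
Last nonzero remainder: −284a−1988. Dividing through by −284 gives the monic gcd a+7.

a+7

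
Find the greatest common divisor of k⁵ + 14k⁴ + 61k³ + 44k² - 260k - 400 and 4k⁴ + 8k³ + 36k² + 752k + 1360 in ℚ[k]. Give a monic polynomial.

Euclidean algorithm in ℚ[k]:
  k⁵ + 14k⁴ + 61k³ + 44k² - 260k - 400 = ((1/4)k + 3)(4k⁴ + 8k³ + 36k² + 752k + 1360) + (28k³ - 252k² - 2856k - 4480)
  4k⁴ + 8k³ + 36k² + 752k + 1360 = ((1/7)k + 11/7)(28k³ - 252k² - 2856k - 4480) + (840k² + 5880k + 8400)
  28k³ - 252k² - 2856k - 4480 = ((1/30)k - 8/15)(840k² + 5880k + 8400) + (0)
Last nonzero remainder: 840k² + 5880k + 8400. Dividing through by 840 gives the monic gcd k² + 7k + 10.

k² + 7k + 10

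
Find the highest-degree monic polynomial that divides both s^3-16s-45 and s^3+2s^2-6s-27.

s^2+5s+9

Apply the Euclidean algorithm:
  s^3-16s-45 = (s^3+2s^2-6s-27) + (-2s^2-10s-18)
  s^3+2s^2-6s-27 = (-(1/2)s+3/2)(-2s^2-10s-18) + (0)
Last nonzero remainder: -2s^2-10s-18. Dividing through by -2 gives the monic gcd s^2+5s+9.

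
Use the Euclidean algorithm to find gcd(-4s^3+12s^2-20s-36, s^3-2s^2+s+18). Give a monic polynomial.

s^2-4s+9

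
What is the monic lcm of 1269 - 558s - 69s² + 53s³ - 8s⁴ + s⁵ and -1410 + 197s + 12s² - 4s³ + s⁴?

-38070 + 18009s + 2781s² - 2217s³ + 224s⁴ + 15s⁵ - 7s⁶ + s⁷

Repeated division with remainder:
  s⁵ - 8s⁴ + 53s³ - 69s² - 558s + 1269 = (s - 4)(s⁴ - 4s³ + 12s² + 197s - 1410) + (25s³ - 218s² + 1640s - 4371)
  s⁴ - 4s³ + 12s² + 197s - 1410 = ((1/25)s + 118/625)(25s³ - 218s² + 1640s - 4371) + (-(7776/625)s² + (7776/125)s - 365472/625)
  25s³ - 218s² + 1640s - 4371 = (-(15625/7776)s + 19375/2592)(-(7776/625)s² + (7776/125)s - 365472/625) + (0)
Last nonzero remainder: -(7776/625)s² + (7776/125)s - 365472/625. Dividing through by -7776/625 gives the monic gcd s² - 5s + 47.
Then lcm(f, g) = f·g / gcd(f, g); expanding and making the result monic gives the answer.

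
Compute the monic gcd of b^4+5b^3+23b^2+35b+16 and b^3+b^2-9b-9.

b+1

Euclidean algorithm in ℚ[b]:
  b^4+5b^3+23b^2+35b+16 = (b+4)(b^3+b^2-9b-9) + (28b^2+80b+52)
  b^3+b^2-9b-9 = ((1/28)b-13/196)(28b^2+80b+52) + (-(272/49)b-272/49)
  28b^2+80b+52 = (-(343/68)b-637/68)(-(272/49)b-272/49) + (0)
Last nonzero remainder: -(272/49)b-272/49. Dividing through by -272/49 gives the monic gcd b+1.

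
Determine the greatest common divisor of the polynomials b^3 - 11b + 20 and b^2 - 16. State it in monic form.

Repeated division with remainder:
  b^3 - 11b + 20 = (b)(b^2 - 16) + (5b + 20)
  b^2 - 16 = ((1/5)b - 4/5)(5b + 20) + (0)
Last nonzero remainder: 5b + 20. Dividing through by 5 gives the monic gcd b + 4.

b + 4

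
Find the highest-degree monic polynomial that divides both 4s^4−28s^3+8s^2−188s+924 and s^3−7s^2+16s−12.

s−3

Apply the Euclidean algorithm:
  4s^4−28s^3+8s^2−188s+924 = (4s)(s^3−7s^2+16s−12) + (−56s^2−140s+924)
  s^3−7s^2+16s−12 = (−(1/56)s+19/112)(−56s^2−140s+924) + ((225/4)s−675/4)
  −56s^2−140s+924 = (−(224/225)s−1232/225)((225/4)s−675/4) + (0)
Last nonzero remainder: (225/4)s−675/4. Dividing through by 225/4 gives the monic gcd s−3.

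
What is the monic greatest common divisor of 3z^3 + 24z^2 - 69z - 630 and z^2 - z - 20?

z - 5

Apply the Euclidean algorithm:
  3z^3 + 24z^2 - 69z - 630 = (3z + 27)(z^2 - z - 20) + (18z - 90)
  z^2 - z - 20 = ((1/18)z + 2/9)(18z - 90) + (0)
Last nonzero remainder: 18z - 90. Dividing through by 18 gives the monic gcd z - 5.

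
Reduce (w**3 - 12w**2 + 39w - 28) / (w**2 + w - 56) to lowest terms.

(w**2 - 5w + 4)/(w + 8)

Repeated division with remainder:
  w**3 - 12w**2 + 39w - 28 = (w - 13)(w**2 + w - 56) + (108w - 756)
  w**2 + w - 56 = ((1/108)w + 2/27)(108w - 756) + (0)
Last nonzero remainder: 108w - 756. Dividing through by 108 gives the monic gcd w - 7.
Cancel w - 7 from numerator and denominator to get the reduced form.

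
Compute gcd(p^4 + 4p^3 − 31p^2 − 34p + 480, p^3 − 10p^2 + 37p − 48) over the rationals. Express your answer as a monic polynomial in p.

Apply the Euclidean algorithm:
  p^4 + 4p^3 − 31p^2 − 34p + 480 = (p + 14)(p^3 − 10p^2 + 37p − 48) + (72p^2 − 504p + 1152)
  p^3 − 10p^2 + 37p − 48 = ((1/72)p − 1/24)(72p^2 − 504p + 1152) + (0)
Last nonzero remainder: 72p^2 − 504p + 1152. Dividing through by 72 gives the monic gcd p^2 − 7p + 16.

p^2 − 7p + 16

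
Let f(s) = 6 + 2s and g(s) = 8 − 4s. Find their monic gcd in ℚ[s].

1

Repeated division with remainder:
  2s + 6 = (−1/2)(−4s + 8) + (10)
  −4s + 8 = (−(2/5)s + 4/5)(10) + (0)
The last nonzero remainder is the constant 10, so the polynomials are coprime and gcd = 1.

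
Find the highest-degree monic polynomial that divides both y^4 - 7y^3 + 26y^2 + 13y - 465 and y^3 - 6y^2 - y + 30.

Repeated division with remainder:
  y^4 - 7y^3 + 26y^2 + 13y - 465 = (y - 1)(y^3 - 6y^2 - y + 30) + (21y^2 - 18y - 435)
  y^3 - 6y^2 - y + 30 = ((1/21)y - 12/49)(21y^2 - 18y - 435) + ((750/49)y - 3750/49)
  21y^2 - 18y - 435 = ((343/250)y + 1421/250)((750/49)y - 3750/49) + (0)
Last nonzero remainder: (750/49)y - 3750/49. Dividing through by 750/49 gives the monic gcd y - 5.

y - 5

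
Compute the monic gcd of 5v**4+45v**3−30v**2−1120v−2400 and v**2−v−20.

Repeated division with remainder:
  5v**4+45v**3−30v**2−1120v−2400 = (5v**2+50v+120)(v**2−v−20) + (0)
The last nonzero remainder v**2−v−20 is already monic.

v**2−v−20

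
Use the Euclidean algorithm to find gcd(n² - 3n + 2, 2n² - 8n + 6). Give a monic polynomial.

By polynomial division,
  n² - 3n + 2 = (1/2)(2n² - 8n + 6) + (n - 1)
  2n² - 8n + 6 = (2n - 6)(n - 1) + (0)
The last nonzero remainder n - 1 is already monic.

n - 1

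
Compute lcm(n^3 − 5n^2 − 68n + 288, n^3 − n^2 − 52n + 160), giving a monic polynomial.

n^4 − 10n^3 − 43n^2 + 628n − 1440

Apply the Euclidean algorithm:
  n^3 − 5n^2 − 68n + 288 = (n^3 − n^2 − 52n + 160) + (−4n^2 − 16n + 128)
  n^3 − n^2 − 52n + 160 = (−(1/4)n + 5/4)(−4n^2 − 16n + 128) + (0)
Last nonzero remainder: −4n^2 − 16n + 128. Dividing through by −4 gives the monic gcd n^2 + 4n − 32.
Then lcm(f, g) = f·g / gcd(f, g); expanding and making the result monic gives the answer.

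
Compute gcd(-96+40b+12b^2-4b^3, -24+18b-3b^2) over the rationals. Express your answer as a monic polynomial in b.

8-6b+b^2

By polynomial division,
  -4b^3+12b^2+40b-96 = ((4/3)b+4)(-3b^2+18b-24) + (0)
Last nonzero remainder: -3b^2+18b-24. Dividing through by -3 gives the monic gcd b^2-6b+8.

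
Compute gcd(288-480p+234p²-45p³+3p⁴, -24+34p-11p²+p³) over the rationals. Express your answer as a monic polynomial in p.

Euclidean algorithm in ℚ[p]:
  3p⁴-45p³+234p²-480p+288 = (3p-12)(p³-11p²+34p-24) + (0)
The last nonzero remainder p³-11p²+34p-24 is already monic.

-24+34p-11p²+p³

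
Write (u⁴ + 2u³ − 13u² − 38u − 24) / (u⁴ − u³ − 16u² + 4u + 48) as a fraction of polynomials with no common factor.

(u + 1)/(u − 2)

By polynomial division,
  u⁴ + 2u³ − 13u² − 38u − 24 = (u⁴ − u³ − 16u² + 4u + 48) + (3u³ + 3u² − 42u − 72)
  u⁴ − u³ − 16u² + 4u + 48 = ((1/3)u − 2/3)(3u³ + 3u² − 42u − 72) + (0)
Last nonzero remainder: 3u³ + 3u² − 42u − 72. Dividing through by 3 gives the monic gcd u³ + u² − 14u − 24.
Cancel u³ + u² − 14u − 24 from numerator and denominator to get the reduced form.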